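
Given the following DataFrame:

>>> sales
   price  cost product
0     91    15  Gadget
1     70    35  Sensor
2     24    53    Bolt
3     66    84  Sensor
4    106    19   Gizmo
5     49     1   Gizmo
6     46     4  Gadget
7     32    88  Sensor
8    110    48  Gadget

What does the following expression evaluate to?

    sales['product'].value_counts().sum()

value_counts of product:
product
Gadget    3
Sensor    3
Gizmo     2
Bolt      1
Name: count, dtype: int64

9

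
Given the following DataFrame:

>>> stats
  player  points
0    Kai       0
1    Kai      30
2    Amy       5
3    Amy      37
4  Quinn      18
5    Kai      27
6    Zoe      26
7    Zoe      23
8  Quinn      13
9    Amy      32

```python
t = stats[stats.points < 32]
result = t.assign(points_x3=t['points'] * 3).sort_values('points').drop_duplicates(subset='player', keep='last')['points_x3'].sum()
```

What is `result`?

237

filter rows where points < 32:
  player  points
0    Kai       0
1    Kai      30
2    Amy       5
4  Quinn      18
5    Kai      27
6    Zoe      26
7    Zoe      23
8  Quinn      13
add column points_x3 = t['points'] * 3:
  player  points  points_x3
0    Kai       0          0
1    Kai      30         90
2    Amy       5         15
4  Quinn      18         54
5    Kai      27         81
6    Zoe      26         78
7    Zoe      23         69
8  Quinn      13         39
sort by points:
  player  points  points_x3
0    Kai       0          0
2    Amy       5         15
8  Quinn      13         39
4  Quinn      18         54
7    Zoe      23         69
6    Zoe      26         78
5    Kai      27         81
1    Kai      30         90
drop duplicate player (keep=last):
  player  points  points_x3
2    Amy       5         15
4  Quinn      18         54
6    Zoe      26         78
1    Kai      30         90
sum of column 'points_x3' → 237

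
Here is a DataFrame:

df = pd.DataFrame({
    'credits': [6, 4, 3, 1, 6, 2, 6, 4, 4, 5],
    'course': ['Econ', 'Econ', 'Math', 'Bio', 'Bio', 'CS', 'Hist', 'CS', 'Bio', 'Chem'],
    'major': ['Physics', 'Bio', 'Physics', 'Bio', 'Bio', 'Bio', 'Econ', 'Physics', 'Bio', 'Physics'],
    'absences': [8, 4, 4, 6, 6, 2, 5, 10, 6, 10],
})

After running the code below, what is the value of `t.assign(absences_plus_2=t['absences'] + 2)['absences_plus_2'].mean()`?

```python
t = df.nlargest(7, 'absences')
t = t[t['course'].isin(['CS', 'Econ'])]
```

11.0

take 7 rows with largest absences:
   credits course    major  absences
7        4     CS  Physics        10
9        5   Chem  Physics        10
0        6   Econ  Physics         8
3        1    Bio      Bio         6
4        6    Bio      Bio         6
8        4    Bio      Bio         6
6        6   Hist     Econ         5
filter rows where course in ['CS', 'Econ']:
   credits course    major  absences
7        4     CS  Physics        10
0        6   Econ  Physics         8
add column absences_plus_2 = t['absences'] + 2:
   credits course    major  absences  absences_plus_2
7        4     CS  Physics        10               12
0        6   Econ  Physics         8               10
Reading off the mean of column 'absences_plus_2', we get 11.0.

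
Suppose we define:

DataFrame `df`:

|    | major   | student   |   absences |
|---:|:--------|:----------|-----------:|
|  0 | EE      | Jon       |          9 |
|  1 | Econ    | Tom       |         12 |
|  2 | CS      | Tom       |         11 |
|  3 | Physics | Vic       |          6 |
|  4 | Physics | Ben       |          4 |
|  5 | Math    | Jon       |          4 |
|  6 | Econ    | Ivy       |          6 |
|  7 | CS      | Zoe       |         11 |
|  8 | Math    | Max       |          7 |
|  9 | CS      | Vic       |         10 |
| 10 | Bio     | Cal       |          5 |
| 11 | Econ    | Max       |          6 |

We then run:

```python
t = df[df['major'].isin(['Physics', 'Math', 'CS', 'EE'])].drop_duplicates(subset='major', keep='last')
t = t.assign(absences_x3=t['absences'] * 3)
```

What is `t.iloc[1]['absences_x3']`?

12

filter rows where major in ['Physics', 'Math', 'CS', 'EE']:
     major student  absences
0       EE     Jon         9
2       CS     Tom        11
3  Physics     Vic         6
4  Physics     Ben         4
5     Math     Jon         4
7       CS     Zoe        11
8     Math     Max         7
9       CS     Vic        10
drop duplicate major (keep=last):
     major student  absences
0       EE     Jon         9
4  Physics     Ben         4
8     Math     Max         7
9       CS     Vic        10
add column absences_x3 = t['absences'] * 3:
     major student  absences  absences_x3
0       EE     Jon         9           27
4  Physics     Ben         4           12
8     Math     Max         7           21
9       CS     Vic        10           30
Then the value at position 1, column 'absences_x3': 12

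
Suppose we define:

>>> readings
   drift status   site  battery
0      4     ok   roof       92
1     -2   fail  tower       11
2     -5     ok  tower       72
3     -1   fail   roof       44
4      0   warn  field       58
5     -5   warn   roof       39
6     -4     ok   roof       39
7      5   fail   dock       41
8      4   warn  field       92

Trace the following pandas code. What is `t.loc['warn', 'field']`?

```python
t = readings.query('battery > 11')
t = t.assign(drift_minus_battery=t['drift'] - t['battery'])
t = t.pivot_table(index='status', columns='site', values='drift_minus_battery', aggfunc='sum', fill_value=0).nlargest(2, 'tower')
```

-146

filter rows where battery > 11:
   drift status   site  battery
0      4     ok   roof       92
2     -5     ok  tower       72
3     -1   fail   roof       44
4      0   warn  field       58
5     -5   warn   roof       39
6     -4     ok   roof       39
7      5   fail   dock       41
8      4   warn  field       92
add column drift_minus_battery = t['drift'] - t['battery']:
   drift status   site  battery  drift_minus_battery
0      4     ok   roof       92                  -88
2     -5     ok  tower       72                  -77
3     -1   fail   roof       44                  -45
4      0   warn  field       58                  -58
5     -5   warn   roof       39                  -44
6     -4     ok   roof       39                  -43
7      5   fail   dock       41                  -36
8      4   warn  field       92                  -88
pivot: rows=status, cols=site, sum(drift_minus_battery):
site    dock  field  roof  tower
status                          
fail     -36      0   -45      0
ok         0      0  -131    -77
warn       0   -146   -44      0
take 2 rows with largest tower:
site    dock  field  roof  tower
status                          
fail     -36      0   -45      0
warn       0   -146   -44      0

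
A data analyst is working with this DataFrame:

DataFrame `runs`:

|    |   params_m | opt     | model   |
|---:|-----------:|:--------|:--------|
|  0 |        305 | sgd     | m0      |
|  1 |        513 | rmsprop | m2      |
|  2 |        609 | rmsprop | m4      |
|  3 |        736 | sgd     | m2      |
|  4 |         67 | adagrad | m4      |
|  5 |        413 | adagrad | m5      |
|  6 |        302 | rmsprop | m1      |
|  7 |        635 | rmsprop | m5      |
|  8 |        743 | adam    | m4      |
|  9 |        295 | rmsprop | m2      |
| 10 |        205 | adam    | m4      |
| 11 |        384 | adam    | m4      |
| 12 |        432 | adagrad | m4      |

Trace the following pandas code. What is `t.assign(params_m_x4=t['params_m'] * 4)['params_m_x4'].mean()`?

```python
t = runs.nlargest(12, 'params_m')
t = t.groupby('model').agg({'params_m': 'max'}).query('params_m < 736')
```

take 12 rows with largest params_m:
    params_m      opt model
8        743     adam    m4
3        736      sgd    m2
7        635  rmsprop    m5
2        609  rmsprop    m4
1        513  rmsprop    m2
12       432  adagrad    m4
5        413  adagrad    m5
11       384     adam    m4
0        305      sgd    m0
6        302  rmsprop    m1
9        295  rmsprop    m2
10       205     adam    m4
group by model, max of params_m:
       params_m
model          
m0          305
m1          302
m2          736
m4          743
m5          635
filter rows where params_m < 736:
       params_m
model          
m0          305
m1          302
m5          635
add column params_m_x4 = t['params_m'] * 4:
       params_m  params_m_x4
model                       
m0          305         1220
m1          302         1208
m5          635         2540
Finally, mean of column 'params_m_x4' = 1656.0.

1656.0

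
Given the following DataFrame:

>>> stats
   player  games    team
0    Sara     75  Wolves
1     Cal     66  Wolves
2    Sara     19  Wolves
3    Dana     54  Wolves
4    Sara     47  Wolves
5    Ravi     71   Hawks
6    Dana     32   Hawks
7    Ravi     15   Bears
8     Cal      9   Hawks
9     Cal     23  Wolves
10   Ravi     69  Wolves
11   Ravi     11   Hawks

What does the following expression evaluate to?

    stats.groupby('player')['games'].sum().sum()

group by player, sum of games:
player
Cal      98
Dana     86
Ravi    166
Sara    141
Name: games, dtype: int64
Finally, sum of the resulting series = 491.

491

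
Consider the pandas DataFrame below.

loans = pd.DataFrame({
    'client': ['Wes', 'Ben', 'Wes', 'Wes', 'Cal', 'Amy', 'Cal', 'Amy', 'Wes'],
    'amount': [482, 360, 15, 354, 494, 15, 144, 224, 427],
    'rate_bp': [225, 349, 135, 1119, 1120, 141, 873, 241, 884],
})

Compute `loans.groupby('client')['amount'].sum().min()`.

239

group by client, sum of amount:
client
Amy     239
Ben     360
Cal     638
Wes    1278
Name: amount, dtype: int64
min of the resulting series → 239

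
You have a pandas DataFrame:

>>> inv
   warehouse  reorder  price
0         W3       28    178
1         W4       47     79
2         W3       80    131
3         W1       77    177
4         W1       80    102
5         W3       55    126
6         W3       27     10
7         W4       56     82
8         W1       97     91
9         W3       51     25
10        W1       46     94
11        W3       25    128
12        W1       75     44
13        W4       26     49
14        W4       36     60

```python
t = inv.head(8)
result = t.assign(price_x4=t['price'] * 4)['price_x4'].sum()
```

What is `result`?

3540

take first 8 rows:
  warehouse  reorder  price
0        W3       28    178
1        W4       47     79
2        W3       80    131
3        W1       77    177
4        W1       80    102
5        W3       55    126
6        W3       27     10
7        W4       56     82
add column price_x4 = t['price'] * 4:
  warehouse  reorder  price  price_x4
0        W3       28    178       712
1        W4       47     79       316
2        W3       80    131       524
3        W1       77    177       708
4        W1       80    102       408
5        W3       55    126       504
6        W3       27     10        40
7        W4       56     82       328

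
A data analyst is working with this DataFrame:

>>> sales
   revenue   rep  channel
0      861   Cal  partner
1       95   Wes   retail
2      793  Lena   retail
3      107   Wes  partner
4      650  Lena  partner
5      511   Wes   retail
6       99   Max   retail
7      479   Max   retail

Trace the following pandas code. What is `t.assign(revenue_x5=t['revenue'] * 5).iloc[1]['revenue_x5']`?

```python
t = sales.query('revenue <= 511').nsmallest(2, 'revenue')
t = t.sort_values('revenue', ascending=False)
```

filter rows where revenue <= 511:
   revenue  rep  channel
1       95  Wes   retail
3      107  Wes  partner
5      511  Wes   retail
6       99  Max   retail
7      479  Max   retail
take 2 rows with smallest revenue:
   revenue  rep channel
1       95  Wes  retail
6       99  Max  retail
sort by revenue descending:
   revenue  rep channel
6       99  Max  retail
1       95  Wes  retail
add column revenue_x5 = t['revenue'] * 5:
   revenue  rep channel  revenue_x5
6       99  Max  retail         495
1       95  Wes  retail         475
Reading off the value at position 1, column 'revenue_x5', we get 475.

475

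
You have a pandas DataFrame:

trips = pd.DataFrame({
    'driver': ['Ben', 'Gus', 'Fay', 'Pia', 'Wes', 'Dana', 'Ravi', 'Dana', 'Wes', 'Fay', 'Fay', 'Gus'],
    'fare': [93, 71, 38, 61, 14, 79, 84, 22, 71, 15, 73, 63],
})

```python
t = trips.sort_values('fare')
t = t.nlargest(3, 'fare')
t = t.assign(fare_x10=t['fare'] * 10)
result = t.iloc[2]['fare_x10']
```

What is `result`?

sort by fare:
   driver  fare
4     Wes    14
9     Fay    15
7    Dana    22
2     Fay    38
3     Pia    61
11    Gus    63
1     Gus    71
8     Wes    71
10    Fay    73
5    Dana    79
6    Ravi    84
0     Ben    93
take 3 rows with largest fare:
  driver  fare
0    Ben    93
6   Ravi    84
5   Dana    79
add column fare_x10 = t['fare'] * 10:
  driver  fare  fare_x10
0    Ben    93       930
6   Ravi    84       840
5   Dana    79       790
Reading off the value at position 2, column 'fare_x10', we get 790.

790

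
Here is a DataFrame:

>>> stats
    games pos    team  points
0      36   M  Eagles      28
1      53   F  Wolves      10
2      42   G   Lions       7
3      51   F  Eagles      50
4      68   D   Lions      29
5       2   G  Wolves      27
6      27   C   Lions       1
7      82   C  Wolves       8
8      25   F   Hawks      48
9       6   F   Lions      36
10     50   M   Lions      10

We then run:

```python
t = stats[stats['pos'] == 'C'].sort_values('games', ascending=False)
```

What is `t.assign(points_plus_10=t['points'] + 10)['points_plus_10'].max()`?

18

filter rows where pos == 'C':
   games pos    team  points
6     27   C   Lions       1
7     82   C  Wolves       8
sort by games descending:
   games pos    team  points
7     82   C  Wolves       8
6     27   C   Lions       1
add column points_plus_10 = t['points'] + 10:
   games pos    team  points  points_plus_10
7     82   C  Wolves       8              18
6     27   C   Lions       1              11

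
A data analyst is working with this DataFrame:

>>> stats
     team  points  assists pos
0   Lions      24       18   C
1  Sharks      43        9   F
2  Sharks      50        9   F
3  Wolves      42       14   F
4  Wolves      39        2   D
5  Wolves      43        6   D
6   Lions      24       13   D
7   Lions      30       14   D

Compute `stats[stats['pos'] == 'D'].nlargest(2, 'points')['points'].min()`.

filter rows where pos == 'D':
     team  points  assists pos
4  Wolves      39        2   D
5  Wolves      43        6   D
6   Lions      24       13   D
7   Lions      30       14   D
take 2 rows with largest points:
     team  points  assists pos
5  Wolves      43        6   D
4  Wolves      39        2   D
Hence 39.

39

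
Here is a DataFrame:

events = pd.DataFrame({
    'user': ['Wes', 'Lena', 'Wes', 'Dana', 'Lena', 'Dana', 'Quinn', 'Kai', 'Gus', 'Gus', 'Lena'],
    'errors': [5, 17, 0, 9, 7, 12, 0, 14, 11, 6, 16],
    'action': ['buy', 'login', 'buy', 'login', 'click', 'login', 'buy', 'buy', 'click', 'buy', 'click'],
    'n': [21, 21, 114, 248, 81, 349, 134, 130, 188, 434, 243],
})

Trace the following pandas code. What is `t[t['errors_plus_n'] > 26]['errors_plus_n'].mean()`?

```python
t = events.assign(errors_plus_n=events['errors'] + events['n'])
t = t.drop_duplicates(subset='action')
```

63.0

add column errors_plus_n = events['errors'] + events['n']:
     user  errors action    n  errors_plus_n
0     Wes       5    buy   21             26
1    Lena      17  login   21             38
2     Wes       0    buy  114            114
3    Dana       9  login  248            257
4    Lena       7  click   81             88
5    Dana      12  login  349            361
6   Quinn       0    buy  134            134
7     Kai      14    buy  130            144
8     Gus      11  click  188            199
9     Gus       6    buy  434            440
10   Lena      16  click  243            259
drop duplicate action (keep=first):
   user  errors action   n  errors_plus_n
0   Wes       5    buy  21             26
1  Lena      17  login  21             38
4  Lena       7  click  81             88
filter rows where errors_plus_n > 26:
   user  errors action   n  errors_plus_n
1  Lena      17  login  21             38
4  Lena       7  click  81             88
Then the mean of column 'errors_plus_n': 63.0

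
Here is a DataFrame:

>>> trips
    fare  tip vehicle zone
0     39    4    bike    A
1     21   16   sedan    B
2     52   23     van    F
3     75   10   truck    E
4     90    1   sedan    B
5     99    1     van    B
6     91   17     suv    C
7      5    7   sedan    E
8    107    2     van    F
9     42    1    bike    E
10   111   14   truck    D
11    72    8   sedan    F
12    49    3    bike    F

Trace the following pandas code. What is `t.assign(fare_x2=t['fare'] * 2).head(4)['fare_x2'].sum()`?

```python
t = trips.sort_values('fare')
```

sort by fare:
    fare  tip vehicle zone
7      5    7   sedan    E
1     21   16   sedan    B
0     39    4    bike    A
9     42    1    bike    E
12    49    3    bike    F
2     52   23     van    F
11    72    8   sedan    F
3     75   10   truck    E
4     90    1   sedan    B
6     91   17     suv    C
5     99    1     van    B
8    107    2     van    F
10   111   14   truck    D
add column fare_x2 = t['fare'] * 2:
    fare  tip vehicle zone  fare_x2
7      5    7   sedan    E       10
1     21   16   sedan    B       42
0     39    4    bike    A       78
9     42    1    bike    E       84
12    49    3    bike    F       98
2     52   23     van    F      104
11    72    8   sedan    F      144
3     75   10   truck    E      150
4     90    1   sedan    B      180
6     91   17     suv    C      182
5     99    1     van    B      198
8    107    2     van    F      214
10   111   14   truck    D      222
take first 4 rows:
   fare  tip vehicle zone  fare_x2
7     5    7   sedan    E       10
1    21   16   sedan    B       42
0    39    4    bike    A       78
9    42    1    bike    E       84

214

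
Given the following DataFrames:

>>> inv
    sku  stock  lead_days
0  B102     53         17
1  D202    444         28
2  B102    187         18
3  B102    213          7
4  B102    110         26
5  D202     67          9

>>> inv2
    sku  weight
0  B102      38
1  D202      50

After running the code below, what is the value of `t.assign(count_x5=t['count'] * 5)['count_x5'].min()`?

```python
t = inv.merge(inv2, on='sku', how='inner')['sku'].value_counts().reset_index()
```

merge on 'sku' (how='inner') → 6 rows:
    sku  stock  lead_days  weight
0  B102     53         17      38
1  D202    444         28      50
2  B102    187         18      38
3  B102    213          7      38
4  B102    110         26      38
5  D202     67          9      50
value_counts of sku:
sku
B102    4
D202    2
Name: count, dtype: int64
reset_index():
    sku  count
0  B102      4
1  D202      2
add column count_x5 = t['count'] * 5:
    sku  count  count_x5
0  B102      4        20
1  D202      2        10
Taking the min of column 'count_x5' gives 10.

10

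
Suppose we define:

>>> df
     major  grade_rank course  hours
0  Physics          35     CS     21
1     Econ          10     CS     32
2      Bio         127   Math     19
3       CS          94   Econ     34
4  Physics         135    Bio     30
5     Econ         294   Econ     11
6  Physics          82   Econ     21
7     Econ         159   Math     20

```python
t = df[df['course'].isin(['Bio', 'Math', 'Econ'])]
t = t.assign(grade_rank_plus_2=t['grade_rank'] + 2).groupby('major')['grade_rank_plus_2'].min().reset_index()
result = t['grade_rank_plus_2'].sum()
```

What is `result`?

filter rows where course in ['Bio', 'Math', 'Econ']:
     major  grade_rank course  hours
2      Bio         127   Math     19
3       CS          94   Econ     34
4  Physics         135    Bio     30
5     Econ         294   Econ     11
6  Physics          82   Econ     21
7     Econ         159   Math     20
add column grade_rank_plus_2 = t['grade_rank'] + 2:
     major  grade_rank course  hours  grade_rank_plus_2
2      Bio         127   Math     19                129
3       CS          94   Econ     34                 96
4  Physics         135    Bio     30                137
5     Econ         294   Econ     11                296
6  Physics          82   Econ     21                 84
7     Econ         159   Math     20                161
group by major, min of grade_rank_plus_2:
major
Bio        129
CS          96
Econ       161
Physics     84
Name: grade_rank_plus_2, dtype: int64
reset_index():
     major  grade_rank_plus_2
0      Bio                129
1       CS                 96
2     Econ                161
3  Physics                 84
Then the sum of column 'grade_rank_plus_2': 470

470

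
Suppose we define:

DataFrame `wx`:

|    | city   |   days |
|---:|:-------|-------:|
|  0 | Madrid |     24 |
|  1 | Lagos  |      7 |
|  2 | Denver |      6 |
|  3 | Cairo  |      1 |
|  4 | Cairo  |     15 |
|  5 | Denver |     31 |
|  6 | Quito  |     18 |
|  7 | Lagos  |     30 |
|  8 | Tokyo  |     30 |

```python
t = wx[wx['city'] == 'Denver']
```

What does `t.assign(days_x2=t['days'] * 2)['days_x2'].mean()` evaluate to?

filter rows where city == 'Denver':
     city  days
2  Denver     6
5  Denver    31
add column days_x2 = t['days'] * 2:
     city  days  days_x2
2  Denver     6       12
5  Denver    31       62
Hence 37.0.

37.0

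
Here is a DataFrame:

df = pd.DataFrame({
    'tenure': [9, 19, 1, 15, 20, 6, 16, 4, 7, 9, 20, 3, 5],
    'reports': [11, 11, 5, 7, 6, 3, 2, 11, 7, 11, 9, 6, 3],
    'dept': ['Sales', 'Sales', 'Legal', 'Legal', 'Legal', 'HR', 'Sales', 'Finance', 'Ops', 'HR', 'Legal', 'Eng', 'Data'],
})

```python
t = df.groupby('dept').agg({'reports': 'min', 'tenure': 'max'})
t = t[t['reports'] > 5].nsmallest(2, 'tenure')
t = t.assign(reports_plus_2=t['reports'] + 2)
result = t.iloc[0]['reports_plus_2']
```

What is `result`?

group by dept: min(reports), max(tenure):
         reports  tenure
dept                    
Data           3       5
Eng            6       3
Finance       11       4
HR             3       9
Legal          5      20
Ops            7       7
Sales          2      19
filter rows where reports > 5:
         reports  tenure
dept                    
Eng            6       3
Finance       11       4
Ops            7       7
take 2 rows with smallest tenure:
         reports  tenure
dept                    
Eng            6       3
Finance       11       4
add column reports_plus_2 = t['reports'] + 2:
         reports  tenure  reports_plus_2
dept                                    
Eng            6       3               8
Finance       11       4              13

8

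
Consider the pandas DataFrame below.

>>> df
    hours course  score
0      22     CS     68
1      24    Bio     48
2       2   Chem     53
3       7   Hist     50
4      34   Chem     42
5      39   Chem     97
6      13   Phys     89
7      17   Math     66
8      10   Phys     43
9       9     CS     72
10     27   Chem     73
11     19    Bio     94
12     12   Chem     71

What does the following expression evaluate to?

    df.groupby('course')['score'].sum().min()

group by course, sum of score:
course
Bio     142
CS      140
Chem    336
Hist     50
Math     66
Phys    132
Name: score, dtype: int64

50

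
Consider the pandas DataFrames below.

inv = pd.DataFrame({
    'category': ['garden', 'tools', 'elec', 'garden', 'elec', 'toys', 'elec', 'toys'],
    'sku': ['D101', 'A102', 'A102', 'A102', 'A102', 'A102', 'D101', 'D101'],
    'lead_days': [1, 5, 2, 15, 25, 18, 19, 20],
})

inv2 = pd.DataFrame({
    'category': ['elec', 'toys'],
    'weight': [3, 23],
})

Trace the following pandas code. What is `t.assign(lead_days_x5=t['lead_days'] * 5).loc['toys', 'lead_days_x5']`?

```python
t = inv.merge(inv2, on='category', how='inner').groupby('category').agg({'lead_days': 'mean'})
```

95.0

merge on 'category' (how='inner') → 5 rows:
  category   sku  lead_days  weight
0     elec  A102          2       3
1     elec  A102         25       3
2     toys  A102         18      23
3     elec  D101         19       3
4     toys  D101         20      23
group by category, mean of lead_days:
          lead_days
category           
elec      15.333333
toys      19.000000
add column lead_days_x5 = t['lead_days'] * 5:
          lead_days  lead_days_x5
category                         
elec      15.333333     76.666667
toys      19.000000     95.000000
value at row 'toys', column 'lead_days_x5' → 95.0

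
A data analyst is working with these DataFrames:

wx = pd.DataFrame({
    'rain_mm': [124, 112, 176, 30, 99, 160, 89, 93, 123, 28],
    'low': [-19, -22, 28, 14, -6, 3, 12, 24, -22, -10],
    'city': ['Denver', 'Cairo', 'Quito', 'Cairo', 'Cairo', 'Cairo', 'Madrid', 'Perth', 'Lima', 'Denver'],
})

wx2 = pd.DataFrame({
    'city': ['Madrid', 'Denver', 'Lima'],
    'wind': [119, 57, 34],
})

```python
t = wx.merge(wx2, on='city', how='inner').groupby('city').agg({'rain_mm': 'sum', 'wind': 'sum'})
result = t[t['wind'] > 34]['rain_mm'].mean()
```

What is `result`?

merge on 'city' (how='inner') → 4 rows:
   rain_mm  low    city  wind
0      124  -19  Denver    57
1       89   12  Madrid   119
2      123  -22    Lima    34
3       28  -10  Denver    57
group by city: sum(rain_mm), sum(wind):
        rain_mm  wind
city                 
Denver      152   114
Lima        123    34
Madrid       89   119
filter rows where wind > 34:
        rain_mm  wind
city                 
Denver      152   114
Madrid       89   119
mean of column 'rain_mm' → 120.5

120.5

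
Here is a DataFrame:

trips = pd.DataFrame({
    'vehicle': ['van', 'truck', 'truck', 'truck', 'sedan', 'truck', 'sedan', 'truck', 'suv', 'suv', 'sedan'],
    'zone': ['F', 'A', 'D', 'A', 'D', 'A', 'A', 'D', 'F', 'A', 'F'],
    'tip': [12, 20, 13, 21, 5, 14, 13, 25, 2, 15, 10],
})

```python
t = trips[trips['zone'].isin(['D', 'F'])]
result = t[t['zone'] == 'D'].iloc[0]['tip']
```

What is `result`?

filter rows where zone in ['D', 'F']:
   vehicle zone  tip
0      van    F   12
2    truck    D   13
4    sedan    D    5
7    truck    D   25
8      suv    F    2
10   sedan    F   10
filter rows where zone == 'D':
  vehicle zone  tip
2   truck    D   13
4   sedan    D    5
7   truck    D   25

13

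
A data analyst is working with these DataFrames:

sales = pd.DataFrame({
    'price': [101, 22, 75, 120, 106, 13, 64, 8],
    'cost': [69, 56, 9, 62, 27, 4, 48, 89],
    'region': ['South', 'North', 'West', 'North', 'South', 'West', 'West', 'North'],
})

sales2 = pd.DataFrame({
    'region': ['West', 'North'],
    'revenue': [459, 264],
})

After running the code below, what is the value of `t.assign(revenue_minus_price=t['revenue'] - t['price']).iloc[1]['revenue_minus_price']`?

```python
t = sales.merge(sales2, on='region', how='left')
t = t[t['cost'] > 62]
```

256.0

merge on 'region' (how='left') → 8 rows:
   price  cost region  revenue
0    101    69  South      NaN
1     22    56  North    264.0
2     75     9   West    459.0
3    120    62  North    264.0
4    106    27  South      NaN
5     13     4   West    459.0
6     64    48   West    459.0
7      8    89  North    264.0
filter rows where cost > 62:
   price  cost region  revenue
0    101    69  South      NaN
7      8    89  North    264.0
add column revenue_minus_price = t['revenue'] - t['price']:
   price  cost region  revenue  revenue_minus_price
0    101    69  South      NaN                  NaN
7      8    89  North    264.0                256.0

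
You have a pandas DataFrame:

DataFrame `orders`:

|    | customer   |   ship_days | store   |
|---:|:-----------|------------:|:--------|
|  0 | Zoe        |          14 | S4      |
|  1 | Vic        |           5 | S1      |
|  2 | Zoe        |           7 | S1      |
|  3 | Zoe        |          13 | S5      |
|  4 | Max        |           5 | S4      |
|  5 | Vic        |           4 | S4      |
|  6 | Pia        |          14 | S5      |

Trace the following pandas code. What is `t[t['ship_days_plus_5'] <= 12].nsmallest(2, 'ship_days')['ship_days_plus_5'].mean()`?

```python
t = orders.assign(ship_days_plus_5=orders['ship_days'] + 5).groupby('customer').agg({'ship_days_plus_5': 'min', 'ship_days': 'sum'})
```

9.5

add column ship_days_plus_5 = orders['ship_days'] + 5:
  customer  ship_days store  ship_days_plus_5
0      Zoe         14    S4                19
1      Vic          5    S1                10
2      Zoe          7    S1                12
3      Zoe         13    S5                18
4      Max          5    S4                10
5      Vic          4    S4                 9
6      Pia         14    S5                19
group by customer: min(ship_days_plus_5), sum(ship_days):
          ship_days_plus_5  ship_days
customer                             
Max                     10          5
Pia                     19         14
Vic                      9          9
Zoe                     12         34
filter rows where ship_days_plus_5 <= 12:
          ship_days_plus_5  ship_days
customer                             
Max                     10          5
Vic                      9          9
Zoe                     12         34
take 2 rows with smallest ship_days:
          ship_days_plus_5  ship_days
customer                             
Max                     10          5
Vic                      9          9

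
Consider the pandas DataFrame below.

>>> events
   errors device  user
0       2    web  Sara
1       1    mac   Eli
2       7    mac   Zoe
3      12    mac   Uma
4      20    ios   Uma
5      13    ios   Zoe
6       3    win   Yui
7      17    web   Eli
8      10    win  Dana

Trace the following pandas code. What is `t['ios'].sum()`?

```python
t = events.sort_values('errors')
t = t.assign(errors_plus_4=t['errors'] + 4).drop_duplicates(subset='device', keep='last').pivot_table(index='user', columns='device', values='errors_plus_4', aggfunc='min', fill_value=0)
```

sort by errors:
   errors device  user
1       1    mac   Eli
0       2    web  Sara
6       3    win   Yui
2       7    mac   Zoe
8      10    win  Dana
3      12    mac   Uma
5      13    ios   Zoe
7      17    web   Eli
4      20    ios   Uma
add column errors_plus_4 = t['errors'] + 4:
   errors device  user  errors_plus_4
1       1    mac   Eli              5
0       2    web  Sara              6
6       3    win   Yui              7
2       7    mac   Zoe             11
8      10    win  Dana             14
3      12    mac   Uma             16
5      13    ios   Zoe             17
7      17    web   Eli             21
4      20    ios   Uma             24
drop duplicate device (keep=last):
   errors device  user  errors_plus_4
8      10    win  Dana             14
3      12    mac   Uma             16
7      17    web   Eli             21
4      20    ios   Uma             24
pivot: rows=user, cols=device, min(errors_plus_4):
device  ios  mac  web  win
user                      
Dana      0    0    0   14
Eli       0    0   21    0
Uma      24   16    0    0
Taking the sum of column 'ios' gives 24.

24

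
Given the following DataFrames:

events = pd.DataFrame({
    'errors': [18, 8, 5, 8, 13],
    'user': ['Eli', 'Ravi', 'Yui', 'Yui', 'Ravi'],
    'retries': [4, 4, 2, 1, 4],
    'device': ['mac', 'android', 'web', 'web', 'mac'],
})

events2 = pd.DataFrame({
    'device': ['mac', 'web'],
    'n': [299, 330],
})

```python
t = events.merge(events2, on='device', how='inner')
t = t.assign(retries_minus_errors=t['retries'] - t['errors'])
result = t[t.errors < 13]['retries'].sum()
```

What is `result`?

merge on 'device' (how='inner') → 4 rows:
   errors  user  retries device    n
0      18   Eli        4    mac  299
1       5   Yui        2    web  330
2       8   Yui        1    web  330
3      13  Ravi        4    mac  299
add column retries_minus_errors = t['retries'] - t['errors']:
   errors  user  retries device    n  retries_minus_errors
0      18   Eli        4    mac  299                   -14
1       5   Yui        2    web  330                    -3
2       8   Yui        1    web  330                    -7
3      13  Ravi        4    mac  299                    -9
filter rows where errors < 13:
   errors user  retries device    n  retries_minus_errors
1       5  Yui        2    web  330                    -3
2       8  Yui        1    web  330                    -7
sum of column 'retries' → 3

3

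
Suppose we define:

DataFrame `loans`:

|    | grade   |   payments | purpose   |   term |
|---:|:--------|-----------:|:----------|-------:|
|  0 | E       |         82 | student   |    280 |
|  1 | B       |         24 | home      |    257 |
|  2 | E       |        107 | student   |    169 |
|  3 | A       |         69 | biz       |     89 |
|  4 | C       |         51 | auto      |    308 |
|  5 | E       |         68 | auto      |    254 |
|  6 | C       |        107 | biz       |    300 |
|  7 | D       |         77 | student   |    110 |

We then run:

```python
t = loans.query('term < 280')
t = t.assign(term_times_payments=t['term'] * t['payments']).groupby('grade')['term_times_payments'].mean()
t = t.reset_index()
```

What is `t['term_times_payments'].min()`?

6141.0

filter rows where term < 280:
  grade  payments  purpose  term
1     B        24     home   257
2     E       107  student   169
3     A        69      biz    89
5     E        68     auto   254
7     D        77  student   110
add column term_times_payments = t['term'] * t['payments']:
  grade  payments  purpose  term  term_times_payments
1     B        24     home   257                 6168
2     E       107  student   169                18083
3     A        69      biz    89                 6141
5     E        68     auto   254                17272
7     D        77  student   110                 8470
group by grade, mean of term_times_payments:
grade
A     6141.0
B     6168.0
D     8470.0
E    17677.5
Name: term_times_payments, dtype: float64
reset_index():
  grade  term_times_payments
0     A               6141.0
1     B               6168.0
2     D               8470.0
3     E              17677.5
Reading off the min of column 'term_times_payments', we get 6141.0.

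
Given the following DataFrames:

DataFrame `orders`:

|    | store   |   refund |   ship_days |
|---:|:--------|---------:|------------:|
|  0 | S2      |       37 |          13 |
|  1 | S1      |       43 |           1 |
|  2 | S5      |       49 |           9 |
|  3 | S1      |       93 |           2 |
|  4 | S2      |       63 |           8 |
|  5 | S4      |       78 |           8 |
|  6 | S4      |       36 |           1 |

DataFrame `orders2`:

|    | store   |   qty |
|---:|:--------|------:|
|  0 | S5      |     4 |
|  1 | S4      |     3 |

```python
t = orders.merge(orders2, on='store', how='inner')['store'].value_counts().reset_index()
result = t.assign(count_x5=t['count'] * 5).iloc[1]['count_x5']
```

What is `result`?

merge on 'store' (how='inner') → 3 rows:
  store  refund  ship_days  qty
0    S5      49          9    4
1    S4      78          8    3
2    S4      36          1    3
value_counts of store:
store
S4    2
S5    1
Name: count, dtype: int64
reset_index():
  store  count
0    S4      2
1    S5      1
add column count_x5 = t['count'] * 5:
  store  count  count_x5
0    S4      2        10
1    S5      1         5
Reading off the value at position 1, column 'count_x5', we get 5.

5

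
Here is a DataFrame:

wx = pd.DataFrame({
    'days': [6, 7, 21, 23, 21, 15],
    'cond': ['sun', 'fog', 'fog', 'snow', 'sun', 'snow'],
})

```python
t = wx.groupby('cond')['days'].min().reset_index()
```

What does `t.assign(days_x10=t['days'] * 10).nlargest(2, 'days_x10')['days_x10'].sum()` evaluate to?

220

group by cond, min of days:
cond
fog      7
snow    15
sun      6
Name: days, dtype: int64
reset_index():
   cond  days
0   fog     7
1  snow    15
2   sun     6
add column days_x10 = t['days'] * 10:
   cond  days  days_x10
0   fog     7        70
1  snow    15       150
2   sun     6        60
take 2 rows with largest days_x10:
   cond  days  days_x10
1  snow    15       150
0   fog     7        70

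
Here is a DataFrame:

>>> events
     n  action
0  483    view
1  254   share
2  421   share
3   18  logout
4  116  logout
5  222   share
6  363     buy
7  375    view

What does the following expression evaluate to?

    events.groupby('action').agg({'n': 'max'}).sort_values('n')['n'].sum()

1383

group by action, max of n:
          n
action     
buy     363
logout  116
share   421
view    483
sort by n:
          n
action     
logout  116
buy     363
share   421
view    483
Then the sum of column 'n': 1383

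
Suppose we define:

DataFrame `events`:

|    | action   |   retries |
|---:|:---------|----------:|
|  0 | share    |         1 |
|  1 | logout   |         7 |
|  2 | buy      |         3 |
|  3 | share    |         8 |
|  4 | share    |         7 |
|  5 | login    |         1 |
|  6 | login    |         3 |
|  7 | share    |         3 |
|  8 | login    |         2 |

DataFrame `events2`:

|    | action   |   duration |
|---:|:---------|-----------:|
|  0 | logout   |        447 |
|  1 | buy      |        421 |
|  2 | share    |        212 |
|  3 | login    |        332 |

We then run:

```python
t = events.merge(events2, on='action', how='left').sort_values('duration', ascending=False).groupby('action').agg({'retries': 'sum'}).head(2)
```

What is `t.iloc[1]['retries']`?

6

merge on 'action' (how='left') → 9 rows:
   action  retries  duration
0   share        1       212
1  logout        7       447
2     buy        3       421
3   share        8       212
4   share        7       212
5   login        1       332
6   login        3       332
7   share        3       212
8   login        2       332
sort by duration descending:
   action  retries  duration
1  logout        7       447
2     buy        3       421
5   login        1       332
6   login        3       332
8   login        2       332
0   share        1       212
3   share        8       212
4   share        7       212
7   share        3       212
group by action, sum of retries:
        retries
action         
buy           3
login         6
logout        7
share        19
take first 2 rows:
        retries
action         
buy           3
login         6
Hence 6.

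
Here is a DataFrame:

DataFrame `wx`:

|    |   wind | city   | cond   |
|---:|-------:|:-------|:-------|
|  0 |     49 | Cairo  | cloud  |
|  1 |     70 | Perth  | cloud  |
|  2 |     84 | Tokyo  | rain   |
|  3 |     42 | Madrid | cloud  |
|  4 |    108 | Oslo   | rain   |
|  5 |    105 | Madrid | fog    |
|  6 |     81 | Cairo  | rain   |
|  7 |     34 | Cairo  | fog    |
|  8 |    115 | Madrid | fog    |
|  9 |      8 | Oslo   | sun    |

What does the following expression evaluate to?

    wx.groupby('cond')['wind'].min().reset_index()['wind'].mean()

group by cond, min of wind:
cond
cloud    42
fog      34
rain     81
sun       8
Name: wind, dtype: int64
reset_index():
    cond  wind
0  cloud    42
1    fog    34
2   rain    81
3    sun     8
The mean of column 'wind' is 41.25.

41.25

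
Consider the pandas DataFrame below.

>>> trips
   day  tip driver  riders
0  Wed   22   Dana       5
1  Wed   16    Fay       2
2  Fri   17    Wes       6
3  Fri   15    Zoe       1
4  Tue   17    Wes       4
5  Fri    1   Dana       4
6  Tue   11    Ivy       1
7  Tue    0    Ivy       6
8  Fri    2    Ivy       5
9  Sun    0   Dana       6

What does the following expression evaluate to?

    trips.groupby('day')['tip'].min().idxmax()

group by day, min of tip:
day
Fri     1
Sun     0
Tue     0
Wed    16
Name: tip, dtype: int64

Wed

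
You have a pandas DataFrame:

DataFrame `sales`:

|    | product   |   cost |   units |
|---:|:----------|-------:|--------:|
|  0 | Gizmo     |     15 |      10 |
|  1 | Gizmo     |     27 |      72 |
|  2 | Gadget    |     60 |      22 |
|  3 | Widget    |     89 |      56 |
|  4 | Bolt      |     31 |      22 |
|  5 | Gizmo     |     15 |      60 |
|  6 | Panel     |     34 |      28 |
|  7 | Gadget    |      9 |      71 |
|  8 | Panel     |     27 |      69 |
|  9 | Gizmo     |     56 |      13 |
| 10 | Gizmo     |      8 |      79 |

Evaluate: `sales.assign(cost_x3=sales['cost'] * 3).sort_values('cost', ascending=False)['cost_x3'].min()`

add column cost_x3 = sales['cost'] * 3:
   product  cost  units  cost_x3
0    Gizmo    15     10       45
1    Gizmo    27     72       81
2   Gadget    60     22      180
3   Widget    89     56      267
4     Bolt    31     22       93
5    Gizmo    15     60       45
6    Panel    34     28      102
7   Gadget     9     71       27
8    Panel    27     69       81
9    Gizmo    56     13      168
10   Gizmo     8     79       24
sort by cost descending:
   product  cost  units  cost_x3
3   Widget    89     56      267
2   Gadget    60     22      180
9    Gizmo    56     13      168
6    Panel    34     28      102
4     Bolt    31     22       93
1    Gizmo    27     72       81
8    Panel    27     69       81
0    Gizmo    15     10       45
5    Gizmo    15     60       45
7   Gadget     9     71       27
10   Gizmo     8     79       24

24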